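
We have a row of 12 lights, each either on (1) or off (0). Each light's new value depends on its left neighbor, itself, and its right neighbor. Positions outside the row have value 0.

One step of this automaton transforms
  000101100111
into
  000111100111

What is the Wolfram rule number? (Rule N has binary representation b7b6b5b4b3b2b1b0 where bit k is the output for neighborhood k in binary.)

236

position 10: 111 → 1  (bit 7 = 1)
position 6: 110 → 1  (bit 6 = 1)
position 4: 101 → 1  (bit 5 = 1)
position 7: 100 → 0  (bit 4 = 0)
position 5: 011 → 1  (bit 3 = 1)
position 3: 010 → 1  (bit 2 = 1)
position 2: 001 → 0  (bit 1 = 0)
position 0: 000 → 0  (bit 0 = 0)
bits b7..b0 = 11101100 = 236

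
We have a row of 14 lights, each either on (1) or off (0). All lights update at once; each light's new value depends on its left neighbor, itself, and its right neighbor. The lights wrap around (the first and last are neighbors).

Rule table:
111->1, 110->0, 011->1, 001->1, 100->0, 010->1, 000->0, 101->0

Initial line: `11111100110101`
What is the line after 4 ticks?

11111001100101
11110011001101
11100110011001
11001100110011

11001100110011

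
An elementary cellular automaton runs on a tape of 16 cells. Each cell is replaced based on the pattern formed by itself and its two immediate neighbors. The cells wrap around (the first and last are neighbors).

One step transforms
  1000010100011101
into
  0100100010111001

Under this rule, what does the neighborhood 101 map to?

0

At position 6 the neighborhood is 101; the next row has 0 there.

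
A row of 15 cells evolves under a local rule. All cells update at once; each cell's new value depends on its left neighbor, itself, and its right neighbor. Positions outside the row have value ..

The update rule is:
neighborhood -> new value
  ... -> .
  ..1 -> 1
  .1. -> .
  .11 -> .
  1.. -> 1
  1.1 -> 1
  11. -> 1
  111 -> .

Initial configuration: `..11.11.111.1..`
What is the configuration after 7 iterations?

.1.11.11..11.1.
1.1.11.111.11.1
.1.1.11..11.11.
1.1.1.111.11.11
.1.1.1..11.11.1
1.1.1.11.11.11.
.1.1.1.11.11.11

.1.1.1.11.11.11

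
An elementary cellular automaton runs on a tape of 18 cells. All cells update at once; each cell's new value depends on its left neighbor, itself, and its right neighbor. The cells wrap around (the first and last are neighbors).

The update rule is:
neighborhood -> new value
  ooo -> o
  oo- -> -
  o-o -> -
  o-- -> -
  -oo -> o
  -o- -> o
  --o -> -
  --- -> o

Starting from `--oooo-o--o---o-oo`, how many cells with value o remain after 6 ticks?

tick 1: --ooo--o--o-o-o-o-
tick 2: o-oo---o--o-o-o-o-
tick 3: o-o--o-o--o-o-o-o-
tick 4: o-o--o-o--o-o-o-o-  (fixed point — unchanged through tick 6)
count of o: 8

8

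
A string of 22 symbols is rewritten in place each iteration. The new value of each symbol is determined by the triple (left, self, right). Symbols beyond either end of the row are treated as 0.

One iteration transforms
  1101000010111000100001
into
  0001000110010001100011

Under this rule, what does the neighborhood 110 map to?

At position 1 the neighborhood is 110; the next row has 0 there.

0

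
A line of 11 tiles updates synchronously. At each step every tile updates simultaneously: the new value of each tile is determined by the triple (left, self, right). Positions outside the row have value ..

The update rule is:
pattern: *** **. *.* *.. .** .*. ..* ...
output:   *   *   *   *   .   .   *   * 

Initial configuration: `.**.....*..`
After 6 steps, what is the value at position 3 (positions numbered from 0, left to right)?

*

*.******.**
.*.******.*
*.*.******.
.*.*.******
*.*.*.*****
.*.*.*.****
position 3 holds *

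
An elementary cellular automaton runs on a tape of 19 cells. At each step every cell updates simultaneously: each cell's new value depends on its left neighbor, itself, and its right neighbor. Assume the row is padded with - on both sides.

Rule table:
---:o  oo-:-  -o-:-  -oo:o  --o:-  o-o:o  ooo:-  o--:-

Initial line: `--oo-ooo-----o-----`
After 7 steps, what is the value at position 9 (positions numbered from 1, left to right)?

o-o-oo---ooo---oooo
-o-oo--o-o---o-o---
--oo----o--o--o--oo
o-o--oo----------o-
-o---o--oooooooo---
---o----o--------oo
oo---oo---oooooo-o-
position 9 holds -

-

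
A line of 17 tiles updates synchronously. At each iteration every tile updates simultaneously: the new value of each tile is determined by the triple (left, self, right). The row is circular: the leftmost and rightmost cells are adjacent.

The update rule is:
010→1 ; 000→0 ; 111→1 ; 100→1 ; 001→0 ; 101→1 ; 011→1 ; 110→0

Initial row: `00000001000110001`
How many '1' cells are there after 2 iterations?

iteration 1: 10000001100101001
iteration 2: 01000001010111101
count of 1: 8

8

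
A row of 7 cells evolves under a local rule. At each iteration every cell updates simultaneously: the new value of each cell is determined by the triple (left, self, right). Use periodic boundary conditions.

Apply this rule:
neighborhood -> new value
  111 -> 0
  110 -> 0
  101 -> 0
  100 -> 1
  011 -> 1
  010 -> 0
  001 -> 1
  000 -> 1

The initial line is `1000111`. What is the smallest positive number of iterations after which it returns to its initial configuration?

7

iteration 1: 0111100
iteration 2: 1100011
iteration 3: 0011110
iteration 4: 1110001
iteration 5: 0001111
iteration 6: 1111000
iteration 7: 1000111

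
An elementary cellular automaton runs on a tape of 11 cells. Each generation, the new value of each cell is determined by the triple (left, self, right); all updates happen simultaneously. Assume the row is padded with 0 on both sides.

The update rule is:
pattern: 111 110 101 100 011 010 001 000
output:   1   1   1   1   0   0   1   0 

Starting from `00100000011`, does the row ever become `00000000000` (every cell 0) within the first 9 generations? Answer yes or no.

no

01010000101
10101001010
01010110101
10101011010
01010101101
10101010110
01010101011
10101010101
01010101010
generation 9 is 01010101010, still not uniform 0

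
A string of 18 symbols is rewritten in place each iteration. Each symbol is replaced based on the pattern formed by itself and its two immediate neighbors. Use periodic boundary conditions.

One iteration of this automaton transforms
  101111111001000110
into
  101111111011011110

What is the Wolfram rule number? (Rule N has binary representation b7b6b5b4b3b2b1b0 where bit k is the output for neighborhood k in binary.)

207

position 3: 111 → 1  (bit 7 = 1)
position 8: 110 → 1  (bit 6 = 1)
position 1: 101 → 0  (bit 5 = 0)
position 9: 100 → 0  (bit 4 = 0)
position 2: 011 → 1  (bit 3 = 1)
position 0: 010 → 1  (bit 2 = 1)
position 10: 001 → 1  (bit 1 = 1)
position 13: 000 → 1  (bit 0 = 1)
bits b7..b0 = 11001111 = 207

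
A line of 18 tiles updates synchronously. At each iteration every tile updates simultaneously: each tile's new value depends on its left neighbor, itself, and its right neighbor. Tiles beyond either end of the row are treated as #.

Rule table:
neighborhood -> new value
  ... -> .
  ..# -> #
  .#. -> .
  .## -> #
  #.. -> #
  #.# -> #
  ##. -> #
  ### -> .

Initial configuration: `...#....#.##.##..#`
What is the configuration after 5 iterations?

#.#.#..#.#########
##.#.##.##........
.##.#######......#
#####.....##....##
....##...####..##.

....##...####..##.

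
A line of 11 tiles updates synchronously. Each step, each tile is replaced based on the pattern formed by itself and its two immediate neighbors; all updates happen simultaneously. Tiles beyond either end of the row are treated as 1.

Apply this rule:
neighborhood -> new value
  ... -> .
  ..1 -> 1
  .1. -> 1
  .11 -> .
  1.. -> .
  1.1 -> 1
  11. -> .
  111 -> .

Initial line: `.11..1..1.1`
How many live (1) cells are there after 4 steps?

1...11.111.
...1..1...1
..11.11..1.
.1..1...111
count of 1: 5

5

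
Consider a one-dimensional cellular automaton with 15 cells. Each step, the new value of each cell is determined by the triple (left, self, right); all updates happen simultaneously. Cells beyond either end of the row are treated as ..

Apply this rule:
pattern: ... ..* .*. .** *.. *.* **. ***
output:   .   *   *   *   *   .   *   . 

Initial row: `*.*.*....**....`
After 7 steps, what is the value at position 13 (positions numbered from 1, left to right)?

step 1: *.*.**..****...
step 2: *.*.*****..**..
step 3: *.*.*...******.
step 4: *.*.**.**....**
step 5: *.*.**.***..***
step 6: *.*.**.*.****.*
step 7: *.*.**.*.*..*.*
position 13 holds *

*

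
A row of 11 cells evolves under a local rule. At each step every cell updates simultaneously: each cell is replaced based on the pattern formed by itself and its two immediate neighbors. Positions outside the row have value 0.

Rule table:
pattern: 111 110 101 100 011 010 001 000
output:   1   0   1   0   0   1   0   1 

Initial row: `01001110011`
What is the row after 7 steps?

10110100101

01000100000
01010101111
01111110110
00111101000
10011011011
10000100100
10110100101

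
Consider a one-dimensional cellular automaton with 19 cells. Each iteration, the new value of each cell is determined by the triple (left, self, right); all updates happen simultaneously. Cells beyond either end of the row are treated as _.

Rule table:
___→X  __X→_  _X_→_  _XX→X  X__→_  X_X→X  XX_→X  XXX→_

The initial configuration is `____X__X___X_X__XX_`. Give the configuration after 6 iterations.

XXX______X__X___XX_
X_X_XXXX______X_XX_
_X_XX__X_XXXX__XXX_
__XXX___XX__X__X_X_
X_X_X_X_XX______X__
_X_X_X_XXX_XXXX___X

_X_X_X_XXX_XXXX___X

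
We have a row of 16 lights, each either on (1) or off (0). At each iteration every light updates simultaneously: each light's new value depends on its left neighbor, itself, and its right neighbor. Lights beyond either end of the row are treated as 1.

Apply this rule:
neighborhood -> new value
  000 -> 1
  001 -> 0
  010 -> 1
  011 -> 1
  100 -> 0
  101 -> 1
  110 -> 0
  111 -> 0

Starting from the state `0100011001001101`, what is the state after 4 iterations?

0010101000001001

1101010001001011
0011110101001110
0010001111001001
0010101000001001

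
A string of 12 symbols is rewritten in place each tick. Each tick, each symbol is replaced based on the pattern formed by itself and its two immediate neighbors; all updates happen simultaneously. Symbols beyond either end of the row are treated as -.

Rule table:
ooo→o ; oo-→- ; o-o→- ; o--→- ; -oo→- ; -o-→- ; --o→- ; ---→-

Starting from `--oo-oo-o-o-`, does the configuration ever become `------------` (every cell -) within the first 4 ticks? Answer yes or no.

yes

tick 1: ------------
all cells are - at tick 1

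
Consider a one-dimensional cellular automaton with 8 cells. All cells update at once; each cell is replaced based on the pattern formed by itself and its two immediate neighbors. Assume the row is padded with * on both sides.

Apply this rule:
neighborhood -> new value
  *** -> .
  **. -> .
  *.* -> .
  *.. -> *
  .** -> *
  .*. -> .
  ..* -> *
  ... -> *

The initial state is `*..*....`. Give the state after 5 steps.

...**.**

.**.****
.*..*...
..**.***
***..*..
...**.**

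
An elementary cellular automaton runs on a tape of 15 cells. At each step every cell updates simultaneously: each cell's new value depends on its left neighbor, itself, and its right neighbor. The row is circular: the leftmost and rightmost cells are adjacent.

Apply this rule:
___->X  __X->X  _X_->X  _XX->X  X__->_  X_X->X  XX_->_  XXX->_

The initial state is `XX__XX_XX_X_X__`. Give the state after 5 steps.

step 1: X__XX_XX_XXXX_X
step 2: __XX_XX_XX___XX
step 3: _XX_XX_XX__XXX_
step 4: XX_XX_XX__XX___
step 5: X_XX_XX__XX__XX

X_XX_XX__XX__XX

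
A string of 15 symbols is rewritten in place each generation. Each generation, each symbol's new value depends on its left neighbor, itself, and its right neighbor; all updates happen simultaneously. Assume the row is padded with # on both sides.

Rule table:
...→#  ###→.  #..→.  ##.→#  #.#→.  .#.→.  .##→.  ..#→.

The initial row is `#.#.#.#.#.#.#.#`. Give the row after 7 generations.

#........#.###.

generation 1: #..............
generation 2: #.############.
generation 3: #............#.
generation 4: #.##########...
generation 5: #..........#.#.
generation 6: #.########.....
generation 7: #........#.###.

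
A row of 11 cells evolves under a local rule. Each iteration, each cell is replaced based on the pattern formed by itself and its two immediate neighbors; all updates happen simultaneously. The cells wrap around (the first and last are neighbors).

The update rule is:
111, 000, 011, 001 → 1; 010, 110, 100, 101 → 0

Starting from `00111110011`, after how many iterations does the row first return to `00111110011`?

11

01111100110
11111001100
11110011001
11100110011
11001100111
10011001111
00110011111
01100111110
11001111100
10011111001
00111110011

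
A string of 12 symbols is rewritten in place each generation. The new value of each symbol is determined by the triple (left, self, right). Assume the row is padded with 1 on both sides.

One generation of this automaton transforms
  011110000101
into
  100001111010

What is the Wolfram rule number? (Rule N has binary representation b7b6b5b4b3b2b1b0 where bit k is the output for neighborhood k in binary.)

51

position 2: 111 → 0  (bit 7 = 0)
position 4: 110 → 0  (bit 6 = 0)
position 0: 101 → 1  (bit 5 = 1)
position 5: 100 → 1  (bit 4 = 1)
position 1: 011 → 0  (bit 3 = 0)
position 9: 010 → 0  (bit 2 = 0)
position 8: 001 → 1  (bit 1 = 1)
position 6: 000 → 1  (bit 0 = 1)
bits b7..b0 = 00110011 = 51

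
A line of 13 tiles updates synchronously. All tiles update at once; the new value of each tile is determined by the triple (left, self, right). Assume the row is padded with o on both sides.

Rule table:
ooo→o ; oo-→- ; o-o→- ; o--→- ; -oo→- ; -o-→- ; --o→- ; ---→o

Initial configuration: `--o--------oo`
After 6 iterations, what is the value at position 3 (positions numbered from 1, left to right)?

----oooooo--o
-oo--oooo----
------oo--oo-
-oooo--------
--oo--oooooo-
-------oooo--
position 3 holds -

-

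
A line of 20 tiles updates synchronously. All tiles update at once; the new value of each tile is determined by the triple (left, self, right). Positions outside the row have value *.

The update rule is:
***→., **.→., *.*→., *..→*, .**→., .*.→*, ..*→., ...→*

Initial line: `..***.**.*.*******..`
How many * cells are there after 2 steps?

16

*........*........*.
.*******.********.*.
count of *: 16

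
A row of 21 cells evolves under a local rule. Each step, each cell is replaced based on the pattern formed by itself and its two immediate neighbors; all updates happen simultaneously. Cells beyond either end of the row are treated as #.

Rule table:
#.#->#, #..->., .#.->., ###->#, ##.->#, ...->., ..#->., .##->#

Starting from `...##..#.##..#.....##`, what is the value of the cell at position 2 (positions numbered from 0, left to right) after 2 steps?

step 1: ...##...###........##
step 2: ...##...###........##
position 2 holds .

.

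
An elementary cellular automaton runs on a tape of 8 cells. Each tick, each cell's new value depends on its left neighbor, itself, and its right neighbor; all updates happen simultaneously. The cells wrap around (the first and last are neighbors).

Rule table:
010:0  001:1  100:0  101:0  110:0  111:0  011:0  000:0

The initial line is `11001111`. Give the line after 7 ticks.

00010000
00100000
01000000
10000000
00000001
00000010
00000100

00000100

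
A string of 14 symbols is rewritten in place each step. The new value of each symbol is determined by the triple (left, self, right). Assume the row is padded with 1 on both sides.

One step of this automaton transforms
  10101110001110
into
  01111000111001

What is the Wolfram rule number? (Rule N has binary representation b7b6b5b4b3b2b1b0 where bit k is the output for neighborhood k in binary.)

47

position 5: 111 → 0  (bit 7 = 0)
position 0: 110 → 0  (bit 6 = 0)
position 1: 101 → 1  (bit 5 = 1)
position 7: 100 → 0  (bit 4 = 0)
position 4: 011 → 1  (bit 3 = 1)
position 2: 010 → 1  (bit 2 = 1)
position 9: 001 → 1  (bit 1 = 1)
position 8: 000 → 1  (bit 0 = 1)
bits b7..b0 = 00101111 = 47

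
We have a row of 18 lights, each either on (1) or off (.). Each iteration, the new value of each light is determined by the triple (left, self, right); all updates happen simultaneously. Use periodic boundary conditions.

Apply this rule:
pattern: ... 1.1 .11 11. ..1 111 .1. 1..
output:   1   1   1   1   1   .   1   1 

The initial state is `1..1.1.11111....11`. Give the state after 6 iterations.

iteration 1: 11111111...111111.
iteration 2: 1......11111....11
iteration 3: 11111111...111111.  (repeats iteration 1; period 2)
iteration 6: 1......11111....11

1......11111....11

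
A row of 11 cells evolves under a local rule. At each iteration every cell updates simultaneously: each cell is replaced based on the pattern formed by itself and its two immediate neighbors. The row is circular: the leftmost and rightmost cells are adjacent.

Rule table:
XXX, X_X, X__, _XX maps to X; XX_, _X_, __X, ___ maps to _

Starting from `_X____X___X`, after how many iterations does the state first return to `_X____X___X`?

11

X_X____X___
_X_X____X__
__X_X____X_
___X_X____X
X___X_X____
_X___X_X___
__X___X_X__
___X___X_X_
____X___X_X
X____X___X_
_X____X___X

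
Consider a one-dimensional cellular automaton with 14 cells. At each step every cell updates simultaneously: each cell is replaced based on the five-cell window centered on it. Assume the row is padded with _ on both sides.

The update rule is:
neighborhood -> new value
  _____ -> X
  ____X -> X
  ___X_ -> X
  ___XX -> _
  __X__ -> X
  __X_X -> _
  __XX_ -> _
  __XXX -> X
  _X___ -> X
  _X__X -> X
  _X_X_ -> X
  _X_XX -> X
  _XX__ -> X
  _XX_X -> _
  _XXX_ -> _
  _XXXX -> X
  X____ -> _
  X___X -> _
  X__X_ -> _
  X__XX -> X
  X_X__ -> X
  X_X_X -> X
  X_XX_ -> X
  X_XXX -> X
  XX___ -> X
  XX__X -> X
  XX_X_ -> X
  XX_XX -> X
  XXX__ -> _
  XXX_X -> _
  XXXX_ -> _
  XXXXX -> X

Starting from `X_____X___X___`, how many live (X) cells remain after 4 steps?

XX_XXXXX_XXX_X
__XXXX__XX__XX
X_XX__XX_XXX_X
_XXXXX__XX__XX
count of X: 9

9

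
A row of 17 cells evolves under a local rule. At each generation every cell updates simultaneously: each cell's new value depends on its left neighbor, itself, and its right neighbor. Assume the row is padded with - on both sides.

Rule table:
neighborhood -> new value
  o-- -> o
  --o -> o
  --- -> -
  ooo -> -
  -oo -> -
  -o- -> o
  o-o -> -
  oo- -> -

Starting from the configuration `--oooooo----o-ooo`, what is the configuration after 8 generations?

--oooo---ooooooo-

generation 1: -o------o--oo----
generation 2: ooo----oooo--o---
generation 3: ---o--o----oooo--
generation 4: --oooooo--o----o-
generation 5: -o------oooo--ooo
generation 6: ooo----o----oo---
generation 7: ---o--ooo--o--o--
generation 8: --oooo---ooooooo-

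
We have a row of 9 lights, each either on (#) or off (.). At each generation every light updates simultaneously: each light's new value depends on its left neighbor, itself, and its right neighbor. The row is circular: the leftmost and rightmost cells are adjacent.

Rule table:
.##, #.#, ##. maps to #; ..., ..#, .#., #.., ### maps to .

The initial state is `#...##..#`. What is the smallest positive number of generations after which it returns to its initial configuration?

generation 1: #...##..#

1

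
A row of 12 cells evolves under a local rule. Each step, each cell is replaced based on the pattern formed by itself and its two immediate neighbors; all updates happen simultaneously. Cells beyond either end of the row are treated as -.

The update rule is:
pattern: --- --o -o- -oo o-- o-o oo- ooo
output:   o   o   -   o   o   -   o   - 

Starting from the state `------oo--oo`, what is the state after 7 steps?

-oooooooooo-

step 1: oooooooooooo
step 2: o----------o
step 3: -oooooooooo-
step 4: oo--------oo
step 5: oooooooooooo  (repeats step 1; period 4)
step 7: -oooooooooo-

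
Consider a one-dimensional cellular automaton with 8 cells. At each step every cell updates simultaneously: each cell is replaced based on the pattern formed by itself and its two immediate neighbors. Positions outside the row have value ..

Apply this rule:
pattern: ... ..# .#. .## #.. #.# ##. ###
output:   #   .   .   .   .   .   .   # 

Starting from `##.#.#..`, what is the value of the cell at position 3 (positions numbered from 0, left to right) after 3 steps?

#

step 1: .......#
step 2: ######..
step 3: .####..#
position 3 holds #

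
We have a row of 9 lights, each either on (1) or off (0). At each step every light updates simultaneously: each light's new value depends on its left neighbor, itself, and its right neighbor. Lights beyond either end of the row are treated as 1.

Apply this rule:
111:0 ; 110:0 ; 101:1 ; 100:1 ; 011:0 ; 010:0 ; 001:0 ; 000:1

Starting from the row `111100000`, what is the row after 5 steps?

000011110
111000001
000111100
110000010
001111001

001111001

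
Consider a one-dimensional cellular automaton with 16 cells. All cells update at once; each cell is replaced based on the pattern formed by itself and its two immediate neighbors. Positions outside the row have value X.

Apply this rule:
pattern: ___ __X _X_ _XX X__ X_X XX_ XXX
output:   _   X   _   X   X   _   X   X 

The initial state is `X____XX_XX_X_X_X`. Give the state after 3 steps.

XXXXXXX_XXXX_XXX

XX__XXX_XX_____X
XXXXXXX_XXX___XX
XXXXXXX_XXXX_XXX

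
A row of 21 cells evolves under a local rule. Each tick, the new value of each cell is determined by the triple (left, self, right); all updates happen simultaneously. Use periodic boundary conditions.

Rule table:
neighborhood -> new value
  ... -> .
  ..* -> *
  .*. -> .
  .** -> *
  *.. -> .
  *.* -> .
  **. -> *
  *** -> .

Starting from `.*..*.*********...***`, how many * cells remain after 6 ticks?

...*..*.......*..**.*
..*..*.......*..***..
.*..*.......*..**.*..
*..*.......*..***....
..*.......*..**.*...*
.*.......*..***....*.
count of *: 6

6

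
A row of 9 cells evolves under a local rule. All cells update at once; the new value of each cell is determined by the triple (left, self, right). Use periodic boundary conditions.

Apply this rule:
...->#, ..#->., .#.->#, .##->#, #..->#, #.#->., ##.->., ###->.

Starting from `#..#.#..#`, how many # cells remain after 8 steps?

step 1: .#.#.##.#
step 2: .#.#.#..#
step 3: .#.#.##.#  (repeats step 1; period 2)
step 8: .#.#.#..#
count of #: 4

4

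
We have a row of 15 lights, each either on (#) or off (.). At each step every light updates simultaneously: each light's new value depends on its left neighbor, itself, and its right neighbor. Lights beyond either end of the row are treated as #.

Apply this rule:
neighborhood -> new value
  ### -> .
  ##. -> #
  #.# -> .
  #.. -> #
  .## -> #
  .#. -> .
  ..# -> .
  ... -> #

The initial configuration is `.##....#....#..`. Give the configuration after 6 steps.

.#####..###..#.
.#...##.#.##...
..##.##...####.
#.##.####.#..#.
#.##.#..#..#...
#.##..#..#..##.

#.##..#..#..##.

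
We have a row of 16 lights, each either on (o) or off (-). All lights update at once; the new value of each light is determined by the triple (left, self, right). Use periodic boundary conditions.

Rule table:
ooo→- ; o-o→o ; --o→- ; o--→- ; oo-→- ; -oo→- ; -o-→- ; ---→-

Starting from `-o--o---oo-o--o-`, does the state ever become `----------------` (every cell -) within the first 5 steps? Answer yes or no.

----------o-----
----------------
all cells are - at step 2

yes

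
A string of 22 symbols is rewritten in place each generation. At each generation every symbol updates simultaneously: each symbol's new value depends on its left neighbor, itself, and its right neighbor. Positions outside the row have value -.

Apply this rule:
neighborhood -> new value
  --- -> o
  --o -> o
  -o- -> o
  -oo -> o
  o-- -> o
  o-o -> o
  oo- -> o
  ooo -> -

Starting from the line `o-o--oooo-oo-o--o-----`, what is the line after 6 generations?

o----oooo------------o

generation 1: oooooo--oooooooooooooo
generation 2: o----oooo------------o
generation 3: oooooo--oooooooooooooo  (repeats generation 1; period 2)
generation 6: o----oooo------------o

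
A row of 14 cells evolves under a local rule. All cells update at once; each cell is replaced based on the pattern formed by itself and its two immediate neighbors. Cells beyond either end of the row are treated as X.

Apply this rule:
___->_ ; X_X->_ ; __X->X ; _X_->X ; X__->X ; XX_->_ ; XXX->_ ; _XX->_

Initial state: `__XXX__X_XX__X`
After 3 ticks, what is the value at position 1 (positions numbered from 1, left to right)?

tick 1: XX___XXX___XX_
tick 2: __X_X___X_X___
tick 3: XXX_XX_XX_XX_X
position 1 holds X

X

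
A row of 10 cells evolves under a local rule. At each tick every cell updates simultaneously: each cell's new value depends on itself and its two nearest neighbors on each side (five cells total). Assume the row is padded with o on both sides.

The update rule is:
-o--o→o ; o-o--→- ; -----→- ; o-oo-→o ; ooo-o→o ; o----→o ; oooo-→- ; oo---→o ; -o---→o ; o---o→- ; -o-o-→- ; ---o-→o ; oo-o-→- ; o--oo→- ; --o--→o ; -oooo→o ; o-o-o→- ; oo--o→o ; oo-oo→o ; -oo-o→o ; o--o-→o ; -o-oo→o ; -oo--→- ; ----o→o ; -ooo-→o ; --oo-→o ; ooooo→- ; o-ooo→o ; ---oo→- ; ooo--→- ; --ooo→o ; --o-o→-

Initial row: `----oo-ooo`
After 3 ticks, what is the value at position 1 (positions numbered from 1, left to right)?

o

ooo-ooooo-
--oooo--oo
o-oo--o-oo
position 1 holds o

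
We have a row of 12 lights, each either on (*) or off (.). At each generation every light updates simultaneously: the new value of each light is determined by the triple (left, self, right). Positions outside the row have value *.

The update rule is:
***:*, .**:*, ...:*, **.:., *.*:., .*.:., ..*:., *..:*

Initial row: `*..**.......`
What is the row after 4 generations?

***..***....

.*.*.******.
.....*****..
****.****.*.
***..***....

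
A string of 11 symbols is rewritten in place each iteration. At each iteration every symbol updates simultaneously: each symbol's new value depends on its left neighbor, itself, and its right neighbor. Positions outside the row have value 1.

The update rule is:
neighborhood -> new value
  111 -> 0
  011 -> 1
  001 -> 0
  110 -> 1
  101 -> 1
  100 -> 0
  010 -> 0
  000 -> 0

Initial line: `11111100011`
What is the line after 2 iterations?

00000000001

00000100010
00000000001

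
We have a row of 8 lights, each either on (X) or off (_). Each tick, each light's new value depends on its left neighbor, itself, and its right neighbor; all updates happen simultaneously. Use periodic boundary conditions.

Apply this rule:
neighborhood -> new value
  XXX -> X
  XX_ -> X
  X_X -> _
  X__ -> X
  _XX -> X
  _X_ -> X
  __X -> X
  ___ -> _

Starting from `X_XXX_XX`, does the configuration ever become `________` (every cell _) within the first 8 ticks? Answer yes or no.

no

tick 1: X_XXX_XX  (fixed point — unchanged through tick 8)
tick 8 is X_XXX_XX, still not uniform _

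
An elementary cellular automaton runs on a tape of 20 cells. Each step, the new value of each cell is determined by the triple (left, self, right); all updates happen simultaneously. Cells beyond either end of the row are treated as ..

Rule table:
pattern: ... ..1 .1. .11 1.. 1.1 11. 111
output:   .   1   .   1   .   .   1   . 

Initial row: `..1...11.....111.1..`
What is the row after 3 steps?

.1...111....11.1....
1...11.1...111......
...111....11.1......

...111....11.1......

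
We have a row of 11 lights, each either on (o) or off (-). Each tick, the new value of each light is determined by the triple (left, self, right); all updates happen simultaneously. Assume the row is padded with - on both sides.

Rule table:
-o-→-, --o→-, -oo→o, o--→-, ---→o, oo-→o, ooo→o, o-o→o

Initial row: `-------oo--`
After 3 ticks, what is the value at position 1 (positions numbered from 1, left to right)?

o

tick 1: oooooo-oo-o
tick 2: oooooooooo-
tick 3: oooooooooo-
position 1 holds o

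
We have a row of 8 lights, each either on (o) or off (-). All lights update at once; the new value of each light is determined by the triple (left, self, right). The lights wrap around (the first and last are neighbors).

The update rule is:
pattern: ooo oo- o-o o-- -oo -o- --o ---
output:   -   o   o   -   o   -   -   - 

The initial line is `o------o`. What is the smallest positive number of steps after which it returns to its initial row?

o------o

1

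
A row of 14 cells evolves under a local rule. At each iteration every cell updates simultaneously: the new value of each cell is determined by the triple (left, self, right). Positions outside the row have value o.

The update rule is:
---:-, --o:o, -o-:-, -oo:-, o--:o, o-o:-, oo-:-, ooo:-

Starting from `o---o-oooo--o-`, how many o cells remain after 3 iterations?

6

-o-o------oo--
----o----o--oo
o--o-o--o-oo--
count of o: 6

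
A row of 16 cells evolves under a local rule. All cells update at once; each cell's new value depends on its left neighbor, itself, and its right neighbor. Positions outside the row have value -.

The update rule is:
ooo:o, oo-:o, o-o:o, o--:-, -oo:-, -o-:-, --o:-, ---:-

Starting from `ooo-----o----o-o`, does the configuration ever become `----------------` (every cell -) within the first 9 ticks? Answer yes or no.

tick 1: -oo-----------o-
tick 2: --o-------------
tick 3: ----------------
all cells are - at tick 3

yes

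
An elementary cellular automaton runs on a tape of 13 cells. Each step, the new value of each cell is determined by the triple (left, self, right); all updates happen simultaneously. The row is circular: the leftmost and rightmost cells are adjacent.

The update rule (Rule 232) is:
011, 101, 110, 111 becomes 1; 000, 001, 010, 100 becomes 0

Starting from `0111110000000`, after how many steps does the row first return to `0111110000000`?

step 1: 0111110000000

1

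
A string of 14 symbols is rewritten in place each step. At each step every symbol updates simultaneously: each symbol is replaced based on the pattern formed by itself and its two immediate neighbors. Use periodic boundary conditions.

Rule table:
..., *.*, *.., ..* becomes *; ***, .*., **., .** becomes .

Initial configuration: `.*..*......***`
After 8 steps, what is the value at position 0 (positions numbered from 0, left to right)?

*.**.******...
.*..*......***  (repeats step 0; period 2)
step 8: .*..*......***
position 0 holds .

.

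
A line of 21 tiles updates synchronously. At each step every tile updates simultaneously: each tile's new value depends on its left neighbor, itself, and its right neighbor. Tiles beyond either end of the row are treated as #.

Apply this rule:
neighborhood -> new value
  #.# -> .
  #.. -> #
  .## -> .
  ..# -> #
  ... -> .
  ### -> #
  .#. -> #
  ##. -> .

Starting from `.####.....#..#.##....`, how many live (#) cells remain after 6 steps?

..##.#...#####...#..#
##...##.#.###.#.####.
#.#.#...#..#..#..##..
..#.##.##########..##
###.....########.##.#
##.#...#.######......
count of #: 10

10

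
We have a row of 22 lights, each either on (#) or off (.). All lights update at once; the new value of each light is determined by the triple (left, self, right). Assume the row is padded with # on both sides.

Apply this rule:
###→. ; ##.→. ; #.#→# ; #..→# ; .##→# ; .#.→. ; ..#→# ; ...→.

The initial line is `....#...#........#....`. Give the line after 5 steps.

##.#.#.#.#.##.#.##.##.

#..#.#.#.#......#.#..#
.##.#.#.#.#....#.#.###
##.#.#.#.#.#..#.#.##..
..#.#.#.#.#.##.#.##.##
##.#.#.#.#.##.#.##.##.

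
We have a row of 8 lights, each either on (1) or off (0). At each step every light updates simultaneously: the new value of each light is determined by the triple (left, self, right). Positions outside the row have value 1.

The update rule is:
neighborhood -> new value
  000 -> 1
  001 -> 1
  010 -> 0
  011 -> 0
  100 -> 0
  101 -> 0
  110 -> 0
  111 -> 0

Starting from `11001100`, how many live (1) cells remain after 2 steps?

00010001
01100110
count of 1: 4

4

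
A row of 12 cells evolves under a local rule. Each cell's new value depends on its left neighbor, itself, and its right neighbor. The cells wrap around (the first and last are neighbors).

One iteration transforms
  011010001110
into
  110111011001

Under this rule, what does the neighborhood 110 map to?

At position 2 the neighborhood is 110; the next row has 0 there.

0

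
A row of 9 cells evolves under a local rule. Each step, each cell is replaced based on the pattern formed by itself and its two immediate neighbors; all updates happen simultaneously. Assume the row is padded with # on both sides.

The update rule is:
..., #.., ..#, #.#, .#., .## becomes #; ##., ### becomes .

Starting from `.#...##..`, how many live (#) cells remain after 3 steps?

step 1: ######.##
step 2: ......##.
step 3: #######.#
count of #: 8

8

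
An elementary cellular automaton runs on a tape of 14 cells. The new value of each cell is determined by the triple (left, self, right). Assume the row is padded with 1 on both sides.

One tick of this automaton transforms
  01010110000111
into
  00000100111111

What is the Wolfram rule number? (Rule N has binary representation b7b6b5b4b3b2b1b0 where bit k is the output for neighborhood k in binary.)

139

position 12: 111 → 1  (bit 7 = 1)
position 6: 110 → 0  (bit 6 = 0)
position 0: 101 → 0  (bit 5 = 0)
position 7: 100 → 0  (bit 4 = 0)
position 5: 011 → 1  (bit 3 = 1)
position 1: 010 → 0  (bit 2 = 0)
position 10: 001 → 1  (bit 1 = 1)
position 8: 000 → 1  (bit 0 = 1)
bits b7..b0 = 10001011 = 139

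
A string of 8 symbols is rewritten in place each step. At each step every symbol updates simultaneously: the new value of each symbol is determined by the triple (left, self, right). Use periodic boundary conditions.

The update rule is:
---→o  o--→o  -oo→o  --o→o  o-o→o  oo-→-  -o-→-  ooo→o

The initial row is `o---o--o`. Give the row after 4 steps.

step 1: -ooo-ooo
step 2: ooo-ooo-
step 3: oo-ooo-o
step 4: o-ooo-oo

o-ooo-oo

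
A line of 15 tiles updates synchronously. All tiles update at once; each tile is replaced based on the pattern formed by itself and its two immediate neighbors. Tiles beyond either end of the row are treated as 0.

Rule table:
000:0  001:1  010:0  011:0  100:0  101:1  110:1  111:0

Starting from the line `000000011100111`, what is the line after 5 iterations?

000000100101001
000001001010010
000010010100100
000100101001000
001001010010000

001001010010000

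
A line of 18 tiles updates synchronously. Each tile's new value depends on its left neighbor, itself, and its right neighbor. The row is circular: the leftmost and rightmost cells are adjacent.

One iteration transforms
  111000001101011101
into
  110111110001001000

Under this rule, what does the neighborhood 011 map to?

0

At position 8 the neighborhood is 011; the next row has 0 there.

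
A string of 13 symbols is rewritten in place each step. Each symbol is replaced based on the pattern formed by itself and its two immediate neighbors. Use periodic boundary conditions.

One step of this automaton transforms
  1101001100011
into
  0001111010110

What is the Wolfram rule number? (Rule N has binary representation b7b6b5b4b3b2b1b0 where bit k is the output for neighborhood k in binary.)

position 0: 111 → 0  (bit 7 = 0)
position 1: 110 → 0  (bit 6 = 0)
position 2: 101 → 0  (bit 5 = 0)
position 4: 100 → 1  (bit 4 = 1)
position 6: 011 → 1  (bit 3 = 1)
position 3: 010 → 1  (bit 2 = 1)
position 5: 001 → 1  (bit 1 = 1)
position 9: 000 → 0  (bit 0 = 0)
bits b7..b0 = 00011110 = 30

30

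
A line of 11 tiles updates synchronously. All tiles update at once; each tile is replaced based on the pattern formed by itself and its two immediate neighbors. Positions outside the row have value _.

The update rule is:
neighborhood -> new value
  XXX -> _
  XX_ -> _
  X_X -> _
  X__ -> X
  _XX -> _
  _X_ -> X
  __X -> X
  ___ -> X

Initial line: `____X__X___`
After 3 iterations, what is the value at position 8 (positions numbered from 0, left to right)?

XXXXXXXXXXX
___________
XXXXXXXXXXX
position 8 holds X

X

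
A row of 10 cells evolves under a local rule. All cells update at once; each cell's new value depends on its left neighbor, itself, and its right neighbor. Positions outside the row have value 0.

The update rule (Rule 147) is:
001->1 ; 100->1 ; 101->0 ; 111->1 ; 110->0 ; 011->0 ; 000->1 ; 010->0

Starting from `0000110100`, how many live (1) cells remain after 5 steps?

8

step 1: 1111000011
step 2: 0110111100
step 3: 1000011011
step 4: 0111100000
step 5: 1011011111
count of 1: 8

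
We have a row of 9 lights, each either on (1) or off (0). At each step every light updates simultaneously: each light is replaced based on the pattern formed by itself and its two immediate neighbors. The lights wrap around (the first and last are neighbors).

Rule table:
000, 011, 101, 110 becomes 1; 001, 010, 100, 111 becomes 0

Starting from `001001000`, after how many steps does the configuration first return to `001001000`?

14

100000011
101111010
011001101
111001110
101001011
110000110
110110111
011111100
010000101
100110010
000110001
010110100
001111001
001001000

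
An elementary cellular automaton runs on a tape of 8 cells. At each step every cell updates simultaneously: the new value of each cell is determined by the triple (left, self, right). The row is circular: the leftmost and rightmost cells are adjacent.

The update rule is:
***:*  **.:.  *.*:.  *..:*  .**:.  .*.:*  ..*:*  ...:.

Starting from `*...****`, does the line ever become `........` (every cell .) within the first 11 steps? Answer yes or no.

.*.*.***
.*.*..*.
**.*****
*...****  (repeats step 0; period 4)
step 11: **.*****
step 11 is **.*****, still not uniform .

no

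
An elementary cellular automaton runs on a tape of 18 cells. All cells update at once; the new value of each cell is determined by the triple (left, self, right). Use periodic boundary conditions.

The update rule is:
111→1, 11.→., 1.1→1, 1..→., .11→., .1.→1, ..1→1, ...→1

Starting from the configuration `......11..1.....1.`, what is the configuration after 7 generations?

generation 1: 111111...11.11111.
generation 2: .1111..11..1.111.1
generation 3: 1.11..1...111.1.11
generation 4: .1...11.11.1.111.1
generation 5: 11.11..1..111.1.11
generation 6: 1.1...11.1.1.111.1
generation 7: .11.11..11111.1.1.

.11.11..11111.1.1.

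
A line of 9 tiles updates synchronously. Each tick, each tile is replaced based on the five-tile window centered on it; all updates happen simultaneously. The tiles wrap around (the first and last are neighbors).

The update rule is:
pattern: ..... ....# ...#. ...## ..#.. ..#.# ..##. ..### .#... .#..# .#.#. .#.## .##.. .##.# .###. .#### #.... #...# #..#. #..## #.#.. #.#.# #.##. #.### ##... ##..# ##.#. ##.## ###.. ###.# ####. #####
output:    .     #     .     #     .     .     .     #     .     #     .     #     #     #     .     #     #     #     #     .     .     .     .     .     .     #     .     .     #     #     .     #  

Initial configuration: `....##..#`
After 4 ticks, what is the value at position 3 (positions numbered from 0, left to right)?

tick 1: .###.###.
tick 2: .#.#...##
tick 3: .....##.#
tick 4: .#.##.#..
position 3 holds #

#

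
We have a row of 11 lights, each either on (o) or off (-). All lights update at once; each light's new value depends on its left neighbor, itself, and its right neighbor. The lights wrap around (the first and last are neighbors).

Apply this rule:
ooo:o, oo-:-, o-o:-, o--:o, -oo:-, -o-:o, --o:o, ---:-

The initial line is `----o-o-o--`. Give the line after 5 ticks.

oo-o-ooo-o-

tick 1: ---oo-o-oo-
tick 2: --o---o---o
tick 3: oooo-ooo-oo
tick 4: ooo---o---o
tick 5: oo-o-ooo-o-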